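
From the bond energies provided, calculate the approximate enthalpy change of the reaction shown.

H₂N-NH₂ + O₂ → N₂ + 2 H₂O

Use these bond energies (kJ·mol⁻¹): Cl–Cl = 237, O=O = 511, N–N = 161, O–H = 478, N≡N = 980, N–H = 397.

ΔH ≈ −632 kJ

Bonds broken (reactants):
  N–H: 4 × 397 = 1588
  N–N: 1 × 161 = 161
  O=O: 1 × 511 = 511
  Σ(broken) = 2260 kJ
Bonds formed (products):
  N≡N: 1 × 980 = 980
  O–H: 4 × 478 = 1912
  Σ(formed) = 2892 kJ
ΔH = Σ(broken) − Σ(formed) = 2260 − 2892 = −632 kJ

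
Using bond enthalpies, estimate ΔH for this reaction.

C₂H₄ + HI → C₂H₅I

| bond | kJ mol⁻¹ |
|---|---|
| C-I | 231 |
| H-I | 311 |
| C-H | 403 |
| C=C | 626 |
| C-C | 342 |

ΔH ≈ −39 kJ

Bonds broken (reactants):
  C-H: 4 × 403 = 1612
  C=C: 1 × 626 = 626
  H-I: 1 × 311 = 311
  Σ(broken) = 2549 kJ
Bonds formed (products):
  C-C: 1 × 342 = 342
  C-H: 5 × 403 = 2015
  C-I: 1 × 231 = 231
  Σ(formed) = 2588 kJ
ΔH = Σ(broken) − Σ(formed) = 2549 − 2588 = −39 kJ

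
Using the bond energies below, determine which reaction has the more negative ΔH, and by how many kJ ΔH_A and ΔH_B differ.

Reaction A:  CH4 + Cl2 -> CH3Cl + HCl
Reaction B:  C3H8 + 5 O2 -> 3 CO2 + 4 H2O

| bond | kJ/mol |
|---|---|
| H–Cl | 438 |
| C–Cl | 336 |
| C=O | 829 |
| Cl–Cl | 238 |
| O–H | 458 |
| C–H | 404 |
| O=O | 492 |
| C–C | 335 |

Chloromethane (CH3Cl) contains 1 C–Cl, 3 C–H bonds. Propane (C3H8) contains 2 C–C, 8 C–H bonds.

Reaction A:
  Bonds broken (reactants):
    C–H: 4 × 404 = 1616
    Cl–Cl: 1 × 238 = 238
    Σ(broken) = 1854 kJ
  Bonds formed (products):
    C–Cl: 1 × 336 = 336
    C–H: 3 × 404 = 1212
    H–Cl: 1 × 438 = 438
    Σ(formed) = 1986 kJ
  ΔH_A = 1854 − 1986 = −132 kJ
Reaction B:
  Bonds broken (reactants):
    C–C: 2 × 335 = 670
    C–H: 8 × 404 = 3232
    O=O: 5 × 492 = 2460
    Σ(broken) = 6362 kJ
  Bonds formed (products):
    C=O: 6 × 829 = 4974
    O–H: 8 × 458 = 3664
    Σ(formed) = 8638 kJ
  ΔH_B = 6362 − 8638 = −2276 kJ
ΔH_A − ΔH_B = +2144 kJ, so reaction B has the more negative ΔH; |ΔH_A − ΔH_B| = 2144 kJ.

Reaction B, by 2144 kJ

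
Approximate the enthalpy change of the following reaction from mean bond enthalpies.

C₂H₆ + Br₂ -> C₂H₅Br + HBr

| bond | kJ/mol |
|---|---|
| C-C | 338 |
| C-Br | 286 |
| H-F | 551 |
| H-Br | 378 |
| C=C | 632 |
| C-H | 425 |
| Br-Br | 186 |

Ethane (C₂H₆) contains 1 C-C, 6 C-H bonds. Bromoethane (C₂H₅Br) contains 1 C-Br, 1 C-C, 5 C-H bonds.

ΔH ≈ −53 kJ

Bonds broken (reactants):
  Br-Br: 1 × 186 = 186
  C-C: 1 × 338 = 338
  C-H: 6 × 425 = 2550
  Σ(broken) = 3074 kJ
Bonds formed (products):
  C-Br: 1 × 286 = 286
  C-C: 1 × 338 = 338
  C-H: 5 × 425 = 2125
  H-Br: 1 × 378 = 378
  Σ(formed) = 3127 kJ
ΔH = Σ(broken) − Σ(formed) = 3074 − 3127 = −53 kJ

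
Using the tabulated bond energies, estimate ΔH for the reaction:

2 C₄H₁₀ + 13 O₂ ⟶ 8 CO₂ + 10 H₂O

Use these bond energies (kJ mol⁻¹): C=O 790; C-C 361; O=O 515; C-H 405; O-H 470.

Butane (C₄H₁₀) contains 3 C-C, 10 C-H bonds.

Bonds broken (reactants):
  C-C: 6 × 361 = 2166
  C-H: 20 × 405 = 8100
  O=O: 13 × 515 = 6695
  Σ(broken) = 16961 kJ
Bonds formed (products):
  C=O: 16 × 790 = 12640
  O-H: 20 × 470 = 9400
  Σ(formed) = 22040 kJ
ΔH = Σ(broken) − Σ(formed) = 16961 − 22040 = −5079 kJ

ΔH ≈ −5079 kJ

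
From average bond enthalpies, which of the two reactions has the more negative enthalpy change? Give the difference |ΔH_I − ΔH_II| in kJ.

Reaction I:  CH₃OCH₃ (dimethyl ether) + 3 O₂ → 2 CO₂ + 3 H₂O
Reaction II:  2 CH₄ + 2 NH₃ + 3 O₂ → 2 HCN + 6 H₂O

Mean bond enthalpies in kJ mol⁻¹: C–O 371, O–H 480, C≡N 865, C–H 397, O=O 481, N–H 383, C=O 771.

Reaction I:
  Bonds broken (reactants):
    C–H: 6 × 397 = 2382
    C–O: 2 × 371 = 742
    O=O: 3 × 481 = 1443
    Σ(broken) = 4567 kJ
  Bonds formed (products):
    C=O: 4 × 771 = 3084
    O–H: 6 × 480 = 2880
    Σ(formed) = 5964 kJ
  ΔH_I = 4567 − 5964 = −1397 kJ
Reaction II:
  Bonds broken (reactants):
    C–H: 8 × 397 = 3176
    N–H: 6 × 383 = 2298
    O=O: 3 × 481 = 1443
    Σ(broken) = 6917 kJ
  Bonds formed (products):
    C≡N: 2 × 865 = 1730
    C–H: 2 × 397 = 794
    O–H: 12 × 480 = 5760
    Σ(formed) = 8284 kJ
  ΔH_II = 6917 − 8284 = −1367 kJ
ΔH_I − ΔH_II = −30 kJ, so reaction I has the more negative ΔH; |ΔH_I − ΔH_II| = 30 kJ.

Reaction I, by 30 kJ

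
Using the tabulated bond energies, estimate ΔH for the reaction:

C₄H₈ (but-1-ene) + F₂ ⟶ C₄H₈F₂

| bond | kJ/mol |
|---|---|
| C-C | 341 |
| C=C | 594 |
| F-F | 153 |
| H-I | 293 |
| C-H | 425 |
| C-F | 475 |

Bonds broken (reactants):
  C-C: 2 × 341 = 682
  C-H: 8 × 425 = 3400
  C=C: 1 × 594 = 594
  F-F: 1 × 153 = 153
  Σ(broken) = 4829 kJ
Bonds formed (products):
  C-C: 3 × 341 = 1023
  C-F: 2 × 475 = 950
  C-H: 8 × 425 = 3400
  Σ(formed) = 5373 kJ
ΔH = Σ(broken) − Σ(formed) = 4829 − 5373 = −544 kJ

ΔH ≈ −544 kJ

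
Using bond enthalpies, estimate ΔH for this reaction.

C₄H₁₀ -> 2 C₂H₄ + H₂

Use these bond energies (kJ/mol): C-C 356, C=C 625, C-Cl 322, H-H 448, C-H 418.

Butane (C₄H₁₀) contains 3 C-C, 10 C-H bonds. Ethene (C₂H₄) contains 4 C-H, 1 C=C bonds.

Bonds broken (reactants):
  C-C: 3 × 356 = 1068
  C-H: 10 × 418 = 4180
  Σ(broken) = 5248 kJ
Bonds formed (products):
  C-H: 8 × 418 = 3344
  C=C: 2 × 625 = 1250
  H-H: 1 × 448 = 448
  Σ(formed) = 5042 kJ
ΔH = Σ(broken) − Σ(formed) = 5248 − 5042 = +206 kJ

ΔH ≈ +206 kJ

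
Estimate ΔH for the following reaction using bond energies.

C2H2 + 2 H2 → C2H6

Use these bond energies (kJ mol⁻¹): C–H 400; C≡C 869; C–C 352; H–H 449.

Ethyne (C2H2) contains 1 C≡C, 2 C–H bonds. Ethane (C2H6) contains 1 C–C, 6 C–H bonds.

ΔH ≈ −185 kJ

Bonds broken (reactants):
  C≡C: 1 × 869 = 869
  C–H: 2 × 400 = 800
  H–H: 2 × 449 = 898
  Σ(broken) = 2567 kJ
Bonds formed (products):
  C–C: 1 × 352 = 352
  C–H: 6 × 400 = 2400
  Σ(formed) = 2752 kJ
ΔH = Σ(broken) − Σ(formed) = 2567 − 2752 = −185 kJ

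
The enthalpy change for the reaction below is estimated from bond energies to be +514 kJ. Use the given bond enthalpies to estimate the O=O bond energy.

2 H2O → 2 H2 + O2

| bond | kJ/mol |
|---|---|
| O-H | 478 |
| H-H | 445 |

Let D be the O=O bond energy.
Σ(broken) = 4×478 = 1912
Σ(formed) = 2×445 + 1×D = 890 + D
ΔH = Σ(broken) − Σ(formed) = (1912) − (890 + D) = +1022 − D
Setting this equal to +514 kJ gives D = 508 kJ/mol.

D(O=O) ≈ 508 kJ/mol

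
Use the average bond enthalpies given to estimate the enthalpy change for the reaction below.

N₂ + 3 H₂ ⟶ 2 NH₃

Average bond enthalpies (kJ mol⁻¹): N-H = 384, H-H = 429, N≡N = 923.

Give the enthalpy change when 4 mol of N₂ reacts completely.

Bonds broken (reactants):
  H-H: 3 × 429 = 1287
  N≡N: 1 × 923 = 923
  Σ(broken) = 2210 kJ
Bonds formed (products):
  N-H: 6 × 384 = 2304
  Σ(formed) = 2304 kJ
ΔH = Σ(broken) − Σ(formed) = 2210 − 2304 = −94 kJ
For 4× the reaction as written: 4 × (−94) = −376 kJ

ΔH = −376 kJ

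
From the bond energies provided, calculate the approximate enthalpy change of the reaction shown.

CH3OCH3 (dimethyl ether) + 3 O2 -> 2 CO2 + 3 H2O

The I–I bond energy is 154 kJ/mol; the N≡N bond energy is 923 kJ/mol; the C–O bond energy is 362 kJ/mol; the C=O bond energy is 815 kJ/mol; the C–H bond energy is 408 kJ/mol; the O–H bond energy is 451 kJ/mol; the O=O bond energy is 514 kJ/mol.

Bonds broken (reactants):
  C–H: 6 × 408 = 2448
  C–O: 2 × 362 = 724
  O=O: 3 × 514 = 1542
  Σ(broken) = 4714 kJ
Bonds formed (products):
  C=O: 4 × 815 = 3260
  O–H: 6 × 451 = 2706
  Σ(formed) = 5966 kJ
ΔH = Σ(broken) − Σ(formed) = 4714 − 5966 = −1252 kJ

ΔH ≈ −1252 kJ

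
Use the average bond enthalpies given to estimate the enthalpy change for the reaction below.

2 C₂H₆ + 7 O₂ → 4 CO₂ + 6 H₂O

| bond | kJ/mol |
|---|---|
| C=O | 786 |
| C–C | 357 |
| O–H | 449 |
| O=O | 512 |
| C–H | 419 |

Bonds broken (reactants):
  C–C: 2 × 357 = 714
  C–H: 12 × 419 = 5028
  O=O: 7 × 512 = 3584
  Σ(broken) = 9326 kJ
Bonds formed (products):
  C=O: 8 × 786 = 6288
  O–H: 12 × 449 = 5388
  Σ(formed) = 11676 kJ
ΔH = Σ(broken) − Σ(formed) = 9326 − 11676 = −2350 kJ

ΔH ≈ −2350 kJ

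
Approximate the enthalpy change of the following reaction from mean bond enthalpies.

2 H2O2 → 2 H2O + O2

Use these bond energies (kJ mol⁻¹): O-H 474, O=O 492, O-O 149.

Bonds broken (reactants):
  O-H: 4 × 474 = 1896
  O-O: 2 × 149 = 298
  Σ(broken) = 2194 kJ
Bonds formed (products):
  O-H: 4 × 474 = 1896
  O=O: 1 × 492 = 492
  Σ(formed) = 2388 kJ
ΔH = Σ(broken) − Σ(formed) = 2194 − 2388 = −194 kJ

ΔH ≈ −194 kJ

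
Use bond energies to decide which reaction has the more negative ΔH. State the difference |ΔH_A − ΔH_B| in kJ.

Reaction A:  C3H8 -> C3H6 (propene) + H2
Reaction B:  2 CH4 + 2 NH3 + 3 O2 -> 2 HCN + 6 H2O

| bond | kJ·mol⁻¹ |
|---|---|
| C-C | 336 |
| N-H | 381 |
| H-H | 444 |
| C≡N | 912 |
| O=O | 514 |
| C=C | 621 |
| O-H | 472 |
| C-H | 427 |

Reaction A:
  Bonds broken (reactants):
    C-C: 2 × 336 = 672
    C-H: 8 × 427 = 3416
    Σ(broken) = 4088 kJ
  Bonds formed (products):
    C-C: 1 × 336 = 336
    C-H: 6 × 427 = 2562
    C=C: 1 × 621 = 621
    H-H: 1 × 444 = 444
    Σ(formed) = 3963 kJ
  ΔH_A = 4088 − 3963 = +125 kJ
Reaction B:
  Bonds broken (reactants):
    C-H: 8 × 427 = 3416
    N-H: 6 × 381 = 2286
    O=O: 3 × 514 = 1542
    Σ(broken) = 7244 kJ
  Bonds formed (products):
    C≡N: 2 × 912 = 1824
    C-H: 2 × 427 = 854
    O-H: 12 × 472 = 5664
    Σ(formed) = 8342 kJ
  ΔH_B = 7244 − 8342 = −1098 kJ
ΔH_A − ΔH_B = +1223 kJ, so reaction B has the more negative ΔH; |ΔH_A − ΔH_B| = 1223 kJ.

Reaction B, by 1223 kJ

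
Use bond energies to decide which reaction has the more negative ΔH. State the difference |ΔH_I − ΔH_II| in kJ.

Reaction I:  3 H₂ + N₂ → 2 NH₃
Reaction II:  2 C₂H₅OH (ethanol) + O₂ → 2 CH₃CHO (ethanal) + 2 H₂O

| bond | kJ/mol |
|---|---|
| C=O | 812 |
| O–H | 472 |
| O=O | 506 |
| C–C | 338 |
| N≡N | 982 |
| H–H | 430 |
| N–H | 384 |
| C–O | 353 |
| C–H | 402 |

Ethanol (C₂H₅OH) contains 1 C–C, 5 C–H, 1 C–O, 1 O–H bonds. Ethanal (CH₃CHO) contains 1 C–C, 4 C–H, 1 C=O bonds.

Reaction II, by 520 kJ

Reaction I:
  Bonds broken (reactants):
    H–H: 3 × 430 = 1290
    N≡N: 1 × 982 = 982
    Σ(broken) = 2272 kJ
  Bonds formed (products):
    N–H: 6 × 384 = 2304
    Σ(formed) = 2304 kJ
  ΔH_I = 2272 − 2304 = −32 kJ
Reaction II:
  Bonds broken (reactants):
    C–C: 2 × 338 = 676
    C–H: 10 × 402 = 4020
    C–O: 2 × 353 = 706
    O–H: 2 × 472 = 944
    O=O: 1 × 506 = 506
    Σ(broken) = 6852 kJ
  Bonds formed (products):
    C–C: 2 × 338 = 676
    C–H: 8 × 402 = 3216
    C=O: 2 × 812 = 1624
    O–H: 4 × 472 = 1888
    Σ(formed) = 7404 kJ
  ΔH_II = 6852 − 7404 = −552 kJ
ΔH_I − ΔH_II = +520 kJ, so reaction II has the more negative ΔH; |ΔH_I − ΔH_II| = 520 kJ.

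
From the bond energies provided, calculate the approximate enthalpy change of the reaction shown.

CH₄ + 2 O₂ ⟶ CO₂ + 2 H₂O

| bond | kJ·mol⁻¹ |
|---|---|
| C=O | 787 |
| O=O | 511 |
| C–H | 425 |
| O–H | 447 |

ΔH ≈ −640 kJ

Bonds broken (reactants):
  C–H: 4 × 425 = 1700
  O=O: 2 × 511 = 1022
  Σ(broken) = 2722 kJ
Bonds formed (products):
  C=O: 2 × 787 = 1574
  O–H: 4 × 447 = 1788
  Σ(formed) = 3362 kJ
ΔH = Σ(broken) − Σ(formed) = 2722 − 3362 = −640 kJ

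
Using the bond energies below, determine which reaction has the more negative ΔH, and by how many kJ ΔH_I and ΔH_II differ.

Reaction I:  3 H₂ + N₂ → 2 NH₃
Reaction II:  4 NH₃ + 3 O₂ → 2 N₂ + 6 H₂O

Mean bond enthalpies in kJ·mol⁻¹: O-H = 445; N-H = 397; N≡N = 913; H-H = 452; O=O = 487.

Reaction II, by 828 kJ

Reaction I:
  Bonds broken (reactants):
    H-H: 3 × 452 = 1356
    N≡N: 1 × 913 = 913
    Σ(broken) = 2269 kJ
  Bonds formed (products):
    N-H: 6 × 397 = 2382
    Σ(formed) = 2382 kJ
  ΔH_I = 2269 − 2382 = −113 kJ
Reaction II:
  Bonds broken (reactants):
    N-H: 12 × 397 = 4764
    O=O: 3 × 487 = 1461
    Σ(broken) = 6225 kJ
  Bonds formed (products):
    N≡N: 2 × 913 = 1826
    O-H: 12 × 445 = 5340
    Σ(formed) = 7166 kJ
  ΔH_II = 6225 − 7166 = −941 kJ
ΔH_I − ΔH_II = +828 kJ, so reaction II has the more negative ΔH; |ΔH_I − ΔH_II| = 828 kJ.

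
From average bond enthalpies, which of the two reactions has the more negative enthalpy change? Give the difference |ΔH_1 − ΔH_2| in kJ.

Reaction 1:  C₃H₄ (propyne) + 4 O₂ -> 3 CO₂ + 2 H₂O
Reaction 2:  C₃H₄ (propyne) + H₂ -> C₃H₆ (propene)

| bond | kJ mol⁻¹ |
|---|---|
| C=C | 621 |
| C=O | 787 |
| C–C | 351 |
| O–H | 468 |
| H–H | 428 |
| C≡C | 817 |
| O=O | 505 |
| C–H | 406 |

Reaction 1:
  Bonds broken (reactants):
    C≡C: 1 × 817 = 817
    C–C: 1 × 351 = 351
    C–H: 4 × 406 = 1624
    O=O: 4 × 505 = 2020
    Σ(broken) = 4812 kJ
  Bonds formed (products):
    C=O: 6 × 787 = 4722
    O–H: 4 × 468 = 1872
    Σ(formed) = 6594 kJ
  ΔH_1 = 4812 − 6594 = −1782 kJ
Reaction 2:
  Bonds broken (reactants):
    C≡C: 1 × 817 = 817
    C–C: 1 × 351 = 351
    C–H: 4 × 406 = 1624
    H–H: 1 × 428 = 428
    Σ(broken) = 3220 kJ
  Bonds formed (products):
    C–C: 1 × 351 = 351
    C–H: 6 × 406 = 2436
    C=C: 1 × 621 = 621
    Σ(formed) = 3408 kJ
  ΔH_2 = 3220 − 3408 = −188 kJ
ΔH_1 − ΔH_2 = −1594 kJ, so reaction 1 has the more negative ΔH; |ΔH_1 − ΔH_2| = 1594 kJ.

Reaction 1, by 1594 kJ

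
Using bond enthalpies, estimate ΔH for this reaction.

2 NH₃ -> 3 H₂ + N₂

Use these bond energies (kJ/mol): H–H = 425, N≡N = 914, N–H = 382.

Bonds broken (reactants):
  N–H: 6 × 382 = 2292
  Σ(broken) = 2292 kJ
Bonds formed (products):
  H–H: 3 × 425 = 1275
  N≡N: 1 × 914 = 914
  Σ(formed) = 2189 kJ
ΔH = Σ(broken) − Σ(formed) = 2292 − 2189 = +103 kJ

ΔH ≈ +103 kJ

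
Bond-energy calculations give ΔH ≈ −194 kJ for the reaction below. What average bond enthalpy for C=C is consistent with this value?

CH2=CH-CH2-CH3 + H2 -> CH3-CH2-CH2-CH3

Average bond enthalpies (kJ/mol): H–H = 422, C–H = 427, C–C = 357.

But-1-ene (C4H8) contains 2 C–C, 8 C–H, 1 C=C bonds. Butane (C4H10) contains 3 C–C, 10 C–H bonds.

Let D be the C=C bond energy.
Σ(broken) = 2×357 + 8×427 + 1×D + 1×422 = 4552 + D
Σ(formed) = 3×357 + 10×427 = 5341
ΔH = Σ(broken) − Σ(formed) = (4552 + D) − (5341) = −789 + D
Setting this equal to −194 kJ gives D = 595 kJ/mol.

D(C=C) ≈ 595 kJ/mol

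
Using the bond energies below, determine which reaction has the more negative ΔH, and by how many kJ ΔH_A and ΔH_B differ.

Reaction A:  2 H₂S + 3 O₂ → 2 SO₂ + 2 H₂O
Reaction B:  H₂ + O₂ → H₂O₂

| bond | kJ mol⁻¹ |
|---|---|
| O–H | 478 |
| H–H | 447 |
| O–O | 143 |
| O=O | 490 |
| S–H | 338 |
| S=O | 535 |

Reaction A:
  Bonds broken (reactants):
    O=O: 3 × 490 = 1470
    S–H: 4 × 338 = 1352
    Σ(broken) = 2822 kJ
  Bonds formed (products):
    O–H: 4 × 478 = 1912
    S=O: 4 × 535 = 2140
    Σ(formed) = 4052 kJ
  ΔH_A = 2822 − 4052 = −1230 kJ
Reaction B:
  Bonds broken (reactants):
    H–H: 1 × 447 = 447
    O=O: 1 × 490 = 490
    Σ(broken) = 937 kJ
  Bonds formed (products):
    O–H: 2 × 478 = 956
    O–O: 1 × 143 = 143
    Σ(formed) = 1099 kJ
  ΔH_B = 937 − 1099 = −162 kJ
ΔH_A − ΔH_B = −1068 kJ, so reaction A has the more negative ΔH; |ΔH_A − ΔH_B| = 1068 kJ.

Reaction A, by 1068 kJ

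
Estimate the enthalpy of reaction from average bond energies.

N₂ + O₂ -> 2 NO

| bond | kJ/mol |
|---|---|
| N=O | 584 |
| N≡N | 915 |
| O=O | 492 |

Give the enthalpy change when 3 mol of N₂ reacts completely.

ΔH = +717 kJ

Bonds broken (reactants):
  N≡N: 1 × 915 = 915
  O=O: 1 × 492 = 492
  Σ(broken) = 1407 kJ
Bonds formed (products):
  N=O: 2 × 584 = 1168
  Σ(formed) = 1168 kJ
ΔH = Σ(broken) − Σ(formed) = 1407 − 1168 = +239 kJ
For 3× the reaction as written: 3 × (+239) = +717 kJ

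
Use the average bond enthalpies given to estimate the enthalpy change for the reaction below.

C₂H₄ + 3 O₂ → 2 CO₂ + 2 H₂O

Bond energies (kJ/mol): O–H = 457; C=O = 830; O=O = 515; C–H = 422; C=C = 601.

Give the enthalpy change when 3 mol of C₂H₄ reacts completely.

Bonds broken (reactants):
  C–H: 4 × 422 = 1688
  C=C: 1 × 601 = 601
  O=O: 3 × 515 = 1545
  Σ(broken) = 3834 kJ
Bonds formed (products):
  C=O: 4 × 830 = 3320
  O–H: 4 × 457 = 1828
  Σ(formed) = 5148 kJ
ΔH = Σ(broken) − Σ(formed) = 3834 − 5148 = −1314 kJ
For 3× the reaction as written: 3 × (−1314) = −3942 kJ

ΔH = −3942 kJ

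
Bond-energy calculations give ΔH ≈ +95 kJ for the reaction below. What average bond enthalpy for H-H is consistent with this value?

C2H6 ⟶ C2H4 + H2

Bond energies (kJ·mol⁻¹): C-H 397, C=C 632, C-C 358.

Let D be the H-H bond energy.
Σ(broken) = 1×358 + 6×397 = 2740
Σ(formed) = 4×397 + 1×632 + 1×D = 2220 + D
ΔH = Σ(broken) − Σ(formed) = (2740) − (2220 + D) = +520 − D
Setting this equal to +95 kJ gives D = 425 kJ/mol.

D(H-H) ≈ 425 kJ/mol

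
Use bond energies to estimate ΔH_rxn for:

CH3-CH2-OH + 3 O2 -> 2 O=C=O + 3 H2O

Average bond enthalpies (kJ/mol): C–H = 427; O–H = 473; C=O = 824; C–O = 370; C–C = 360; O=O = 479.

ΔH ≈ −1359 kJ

Bonds broken (reactants):
  C–C: 1 × 360 = 360
  C–H: 5 × 427 = 2135
  C–O: 1 × 370 = 370
  O–H: 1 × 473 = 473
  O=O: 3 × 479 = 1437
  Σ(broken) = 4775 kJ
Bonds formed (products):
  C=O: 4 × 824 = 3296
  O–H: 6 × 473 = 2838
  Σ(formed) = 6134 kJ
ΔH = Σ(broken) − Σ(formed) = 4775 − 6134 = −1359 kJ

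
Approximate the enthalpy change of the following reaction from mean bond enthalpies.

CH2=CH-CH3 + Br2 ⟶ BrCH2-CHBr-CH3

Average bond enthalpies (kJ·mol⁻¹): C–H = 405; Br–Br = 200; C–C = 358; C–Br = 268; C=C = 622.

Bonds broken (reactants):
  Br–Br: 1 × 200 = 200
  C–C: 1 × 358 = 358
  C–H: 6 × 405 = 2430
  C=C: 1 × 622 = 622
  Σ(broken) = 3610 kJ
Bonds formed (products):
  C–Br: 2 × 268 = 536
  C–C: 2 × 358 = 716
  C–H: 6 × 405 = 2430
  Σ(formed) = 3682 kJ
ΔH = Σ(broken) − Σ(formed) = 3610 − 3682 = −72 kJ

ΔH ≈ −72 kJ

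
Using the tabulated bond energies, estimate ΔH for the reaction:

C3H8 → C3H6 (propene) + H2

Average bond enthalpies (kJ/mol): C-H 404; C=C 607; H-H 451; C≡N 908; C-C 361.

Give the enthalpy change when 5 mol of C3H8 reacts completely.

Bonds broken (reactants):
  C-C: 2 × 361 = 722
  C-H: 8 × 404 = 3232
  Σ(broken) = 3954 kJ
Bonds formed (products):
  C-C: 1 × 361 = 361
  C-H: 6 × 404 = 2424
  C=C: 1 × 607 = 607
  H-H: 1 × 451 = 451
  Σ(formed) = 3843 kJ
ΔH = Σ(broken) − Σ(formed) = 3954 − 3843 = +111 kJ
For 5× the reaction as written: 5 × (+111) = +555 kJ

ΔH = +555 kJ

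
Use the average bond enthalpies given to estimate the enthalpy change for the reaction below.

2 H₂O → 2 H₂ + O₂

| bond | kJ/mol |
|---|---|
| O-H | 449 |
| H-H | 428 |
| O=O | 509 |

ΔH ≈ +431 kJ

Bonds broken (reactants):
  O-H: 4 × 449 = 1796
  Σ(broken) = 1796 kJ
Bonds formed (products):
  H-H: 2 × 428 = 856
  O=O: 1 × 509 = 509
  Σ(formed) = 1365 kJ
ΔH = Σ(broken) − Σ(formed) = 1796 − 1365 = +431 kJ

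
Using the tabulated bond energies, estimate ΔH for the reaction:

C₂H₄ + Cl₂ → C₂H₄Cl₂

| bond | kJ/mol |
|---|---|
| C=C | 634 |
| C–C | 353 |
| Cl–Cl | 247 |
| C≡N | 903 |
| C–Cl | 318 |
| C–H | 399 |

Bonds broken (reactants):
  C–H: 4 × 399 = 1596
  C=C: 1 × 634 = 634
  Cl–Cl: 1 × 247 = 247
  Σ(broken) = 2477 kJ
Bonds formed (products):
  C–C: 1 × 353 = 353
  C–Cl: 2 × 318 = 636
  C–H: 4 × 399 = 1596
  Σ(formed) = 2585 kJ
ΔH = Σ(broken) − Σ(formed) = 2477 − 2585 = −108 kJ

ΔH ≈ −108 kJ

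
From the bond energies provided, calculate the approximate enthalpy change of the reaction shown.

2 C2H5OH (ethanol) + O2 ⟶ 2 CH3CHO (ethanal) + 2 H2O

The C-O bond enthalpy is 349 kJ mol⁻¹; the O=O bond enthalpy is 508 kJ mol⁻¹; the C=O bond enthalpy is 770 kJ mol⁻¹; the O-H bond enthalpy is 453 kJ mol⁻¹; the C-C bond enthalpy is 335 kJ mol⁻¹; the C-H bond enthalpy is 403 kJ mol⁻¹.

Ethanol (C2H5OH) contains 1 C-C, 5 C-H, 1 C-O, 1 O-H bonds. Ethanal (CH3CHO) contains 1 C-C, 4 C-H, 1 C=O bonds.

Bonds broken (reactants):
  C-C: 2 × 335 = 670
  C-H: 10 × 403 = 4030
  C-O: 2 × 349 = 698
  O-H: 2 × 453 = 906
  O=O: 1 × 508 = 508
  Σ(broken) = 6812 kJ
Bonds formed (products):
  C-C: 2 × 335 = 670
  C-H: 8 × 403 = 3224
  C=O: 2 × 770 = 1540
  O-H: 4 × 453 = 1812
  Σ(formed) = 7246 kJ
ΔH = Σ(broken) − Σ(formed) = 6812 − 7246 = −434 kJ

ΔH ≈ −434 kJ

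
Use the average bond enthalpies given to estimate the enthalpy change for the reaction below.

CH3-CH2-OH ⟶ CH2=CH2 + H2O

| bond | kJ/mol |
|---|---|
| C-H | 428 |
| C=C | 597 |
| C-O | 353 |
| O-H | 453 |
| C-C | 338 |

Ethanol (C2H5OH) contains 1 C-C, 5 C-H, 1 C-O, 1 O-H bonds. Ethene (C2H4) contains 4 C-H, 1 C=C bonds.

ΔH ≈ +69 kJ

Bonds broken (reactants):
  C-C: 1 × 338 = 338
  C-H: 5 × 428 = 2140
  C-O: 1 × 353 = 353
  O-H: 1 × 453 = 453
  Σ(broken) = 3284 kJ
Bonds formed (products):
  C-H: 4 × 428 = 1712
  C=C: 1 × 597 = 597
  O-H: 2 × 453 = 906
  Σ(formed) = 3215 kJ
ΔH = Σ(broken) − Σ(formed) = 3284 − 3215 = +69 kJ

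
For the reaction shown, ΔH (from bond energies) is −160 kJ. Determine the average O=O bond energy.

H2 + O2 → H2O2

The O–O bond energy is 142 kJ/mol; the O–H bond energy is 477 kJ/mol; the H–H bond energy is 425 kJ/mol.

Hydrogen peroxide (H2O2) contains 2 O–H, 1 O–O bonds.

Let D be the O=O bond energy.
Σ(broken) = 1×425 + 1×D = 425 + D
Σ(formed) = 2×477 + 1×142 = 1096
ΔH = Σ(broken) − Σ(formed) = (425 + D) − (1096) = −671 + D
Setting this equal to −160 kJ gives D = 511 kJ/mol.

D(O=O) ≈ 511 kJ/mol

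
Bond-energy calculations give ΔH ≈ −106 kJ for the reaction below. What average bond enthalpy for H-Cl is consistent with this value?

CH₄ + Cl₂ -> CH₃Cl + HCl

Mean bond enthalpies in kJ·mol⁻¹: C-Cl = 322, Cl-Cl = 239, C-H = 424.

Let D be the H-Cl bond energy.
Σ(broken) = 4×424 + 1×239 = 1935
Σ(formed) = 1×322 + 3×424 + 1×D = 1594 + D
ΔH = Σ(broken) − Σ(formed) = (1935) − (1594 + D) = +341 − D
Setting this equal to −106 kJ gives D = 447 kJ/mol.

D(H-Cl) ≈ 447 kJ/mol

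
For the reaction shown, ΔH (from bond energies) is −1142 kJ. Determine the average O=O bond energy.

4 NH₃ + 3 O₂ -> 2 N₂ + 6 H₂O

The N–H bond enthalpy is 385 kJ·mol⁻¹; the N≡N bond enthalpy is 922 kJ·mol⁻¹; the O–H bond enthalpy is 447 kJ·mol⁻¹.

Let D be the O=O bond energy.
Σ(broken) = 12×385 + 3×D = 4620 + 3D
Σ(formed) = 2×922 + 12×447 = 7208
ΔH = Σ(broken) − Σ(formed) = (4620 + 3D) − (7208) = −2588 + 3D
Setting this equal to −1142 kJ gives 3D = 1446, so D = 482 kJ/mol.

D(O=O) ≈ 482 kJ/mol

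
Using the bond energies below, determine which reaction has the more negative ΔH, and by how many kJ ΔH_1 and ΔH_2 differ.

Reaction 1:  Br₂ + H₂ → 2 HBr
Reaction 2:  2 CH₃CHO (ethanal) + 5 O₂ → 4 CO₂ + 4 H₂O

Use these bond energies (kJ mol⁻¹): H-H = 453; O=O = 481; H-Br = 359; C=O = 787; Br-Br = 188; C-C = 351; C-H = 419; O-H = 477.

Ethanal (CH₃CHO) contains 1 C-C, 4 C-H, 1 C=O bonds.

Reaction 1:
  Bonds broken (reactants):
    Br-Br: 1 × 188 = 188
    H-H: 1 × 453 = 453
    Σ(broken) = 641 kJ
  Bonds formed (products):
    H-Br: 2 × 359 = 718
    Σ(formed) = 718 kJ
  ΔH_1 = 641 − 718 = −77 kJ
Reaction 2:
  Bonds broken (reactants):
    C-C: 2 × 351 = 702
    C-H: 8 × 419 = 3352
    C=O: 2 × 787 = 1574
    O=O: 5 × 481 = 2405
    Σ(broken) = 8033 kJ
  Bonds formed (products):
    C=O: 8 × 787 = 6296
    O-H: 8 × 477 = 3816
    Σ(formed) = 10112 kJ
  ΔH_2 = 8033 − 10112 = −2079 kJ
ΔH_1 − ΔH_2 = +2002 kJ, so reaction 2 has the more negative ΔH; |ΔH_1 − ΔH_2| = 2002 kJ.

Reaction 2, by 2002 kJ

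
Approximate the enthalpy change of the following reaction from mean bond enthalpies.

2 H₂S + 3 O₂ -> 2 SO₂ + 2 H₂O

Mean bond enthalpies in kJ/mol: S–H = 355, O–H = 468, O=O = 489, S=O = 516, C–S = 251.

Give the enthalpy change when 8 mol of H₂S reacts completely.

ΔH = −4196 kJ

Bonds broken (reactants):
  O=O: 3 × 489 = 1467
  S–H: 4 × 355 = 1420
  Σ(broken) = 2887 kJ
Bonds formed (products):
  O–H: 4 × 468 = 1872
  S=O: 4 × 516 = 2064
  Σ(formed) = 3936 kJ
ΔH = Σ(broken) − Σ(formed) = 2887 − 3936 = −1049 kJ
For 4× the reaction as written: 4 × (−1049) = −4196 kJ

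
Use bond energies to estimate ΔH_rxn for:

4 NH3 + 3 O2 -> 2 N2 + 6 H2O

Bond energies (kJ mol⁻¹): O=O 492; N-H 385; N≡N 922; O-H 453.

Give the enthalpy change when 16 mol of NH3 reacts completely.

Bonds broken (reactants):
  N-H: 12 × 385 = 4620
  O=O: 3 × 492 = 1476
  Σ(broken) = 6096 kJ
Bonds formed (products):
  N≡N: 2 × 922 = 1844
  O-H: 12 × 453 = 5436
  Σ(formed) = 7280 kJ
ΔH = Σ(broken) − Σ(formed) = 6096 − 7280 = −1184 kJ
For 4× the reaction as written: 4 × (−1184) = −4736 kJ

ΔH = −4736 kJ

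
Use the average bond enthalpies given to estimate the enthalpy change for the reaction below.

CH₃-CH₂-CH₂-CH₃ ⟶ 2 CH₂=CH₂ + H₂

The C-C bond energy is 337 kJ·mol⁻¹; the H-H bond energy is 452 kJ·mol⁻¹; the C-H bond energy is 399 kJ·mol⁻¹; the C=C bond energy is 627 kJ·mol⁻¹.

Bonds broken (reactants):
  C-C: 3 × 337 = 1011
  C-H: 10 × 399 = 3990
  Σ(broken) = 5001 kJ
Bonds formed (products):
  C-H: 8 × 399 = 3192
  C=C: 2 × 627 = 1254
  H-H: 1 × 452 = 452
  Σ(formed) = 4898 kJ
ΔH = Σ(broken) − Σ(formed) = 5001 − 4898 = +103 kJ

ΔH ≈ +103 kJ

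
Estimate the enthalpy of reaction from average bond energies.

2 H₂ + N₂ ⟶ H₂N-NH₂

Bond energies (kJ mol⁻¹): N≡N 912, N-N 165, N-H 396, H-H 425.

Bonds broken (reactants):
  H-H: 2 × 425 = 850
  N≡N: 1 × 912 = 912
  Σ(broken) = 1762 kJ
Bonds formed (products):
  N-H: 4 × 396 = 1584
  N-N: 1 × 165 = 165
  Σ(formed) = 1749 kJ
ΔH = Σ(broken) − Σ(formed) = 1762 − 1749 = +13 kJ

ΔH ≈ +13 kJ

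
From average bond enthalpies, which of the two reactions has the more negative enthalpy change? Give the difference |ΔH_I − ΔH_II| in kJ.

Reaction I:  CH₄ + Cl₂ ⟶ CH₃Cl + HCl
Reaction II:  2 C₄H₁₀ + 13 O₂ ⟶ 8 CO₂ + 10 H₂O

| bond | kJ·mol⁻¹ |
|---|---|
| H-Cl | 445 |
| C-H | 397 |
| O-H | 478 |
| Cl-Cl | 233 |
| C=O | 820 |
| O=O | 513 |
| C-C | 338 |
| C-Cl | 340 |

Reaction I:
  Bonds broken (reactants):
    C-H: 4 × 397 = 1588
    Cl-Cl: 1 × 233 = 233
    Σ(broken) = 1821 kJ
  Bonds formed (products):
    C-Cl: 1 × 340 = 340
    C-H: 3 × 397 = 1191
    H-Cl: 1 × 445 = 445
    Σ(formed) = 1976 kJ
  ΔH_I = 1821 − 1976 = −155 kJ
Reaction II:
  Bonds broken (reactants):
    C-C: 6 × 338 = 2028
    C-H: 20 × 397 = 7940
    O=O: 13 × 513 = 6669
    Σ(broken) = 16637 kJ
  Bonds formed (products):
    C=O: 16 × 820 = 13120
    O-H: 20 × 478 = 9560
    Σ(formed) = 22680 kJ
  ΔH_II = 16637 − 22680 = −6043 kJ
ΔH_I − ΔH_II = +5888 kJ, so reaction II has the more negative ΔH; |ΔH_I − ΔH_II| = 5888 kJ.

Reaction II, by 5888 kJ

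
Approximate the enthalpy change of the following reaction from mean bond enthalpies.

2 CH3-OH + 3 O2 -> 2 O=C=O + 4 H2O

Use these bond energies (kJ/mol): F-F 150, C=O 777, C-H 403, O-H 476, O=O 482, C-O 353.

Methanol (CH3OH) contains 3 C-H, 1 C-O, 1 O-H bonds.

ΔH ≈ −1394 kJ

Bonds broken (reactants):
  C-H: 6 × 403 = 2418
  C-O: 2 × 353 = 706
  O-H: 2 × 476 = 952
  O=O: 3 × 482 = 1446
  Σ(broken) = 5522 kJ
Bonds formed (products):
  C=O: 4 × 777 = 3108
  O-H: 8 × 476 = 3808
  Σ(formed) = 6916 kJ
ΔH = Σ(broken) − Σ(formed) = 5522 − 6916 = −1394 kJ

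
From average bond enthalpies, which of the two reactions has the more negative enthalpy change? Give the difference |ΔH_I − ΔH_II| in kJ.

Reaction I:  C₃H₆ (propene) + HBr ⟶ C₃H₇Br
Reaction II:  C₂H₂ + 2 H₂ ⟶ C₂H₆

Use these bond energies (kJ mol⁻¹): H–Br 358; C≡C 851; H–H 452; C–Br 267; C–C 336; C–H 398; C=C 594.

Reaction I:
  Bonds broken (reactants):
    C–C: 1 × 336 = 336
    C–H: 6 × 398 = 2388
    C=C: 1 × 594 = 594
    H–Br: 1 × 358 = 358
    Σ(broken) = 3676 kJ
  Bonds formed (products):
    C–Br: 1 × 267 = 267
    C–C: 2 × 336 = 672
    C–H: 7 × 398 = 2786
    Σ(formed) = 3725 kJ
  ΔH_I = 3676 − 3725 = −49 kJ
Reaction II:
  Bonds broken (reactants):
    C≡C: 1 × 851 = 851
    C–H: 2 × 398 = 796
    H–H: 2 × 452 = 904
    Σ(broken) = 2551 kJ
  Bonds formed (products):
    C–C: 1 × 336 = 336
    C–H: 6 × 398 = 2388
    Σ(formed) = 2724 kJ
  ΔH_II = 2551 − 2724 = −173 kJ
ΔH_I − ΔH_II = +124 kJ, so reaction II has the more negative ΔH; |ΔH_I − ΔH_II| = 124 kJ.

Reaction II, by 124 kJ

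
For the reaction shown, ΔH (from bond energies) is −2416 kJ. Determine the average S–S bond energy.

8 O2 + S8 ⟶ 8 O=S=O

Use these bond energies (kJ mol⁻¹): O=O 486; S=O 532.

Let D be the S–S bond energy.
Σ(broken) = 8×486 + 8×D = 3888 + 8D
Σ(formed) = 16×532 = 8512
ΔH = Σ(broken) − Σ(formed) = (3888 + 8D) − (8512) = −4624 + 8D
Setting this equal to −2416 kJ gives 8D = 2208, so D = 276 kJ/mol.

D(S–S) ≈ 276 kJ/mol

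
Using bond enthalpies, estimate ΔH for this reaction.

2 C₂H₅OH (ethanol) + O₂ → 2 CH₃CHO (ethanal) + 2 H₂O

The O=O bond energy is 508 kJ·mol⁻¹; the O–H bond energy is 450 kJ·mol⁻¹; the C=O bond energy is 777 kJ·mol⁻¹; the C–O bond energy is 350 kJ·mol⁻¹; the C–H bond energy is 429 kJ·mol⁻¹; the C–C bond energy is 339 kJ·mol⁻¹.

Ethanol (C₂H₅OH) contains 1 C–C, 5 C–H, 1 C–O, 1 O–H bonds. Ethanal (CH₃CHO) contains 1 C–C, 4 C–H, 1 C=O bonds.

ΔH ≈ −388 kJ

Bonds broken (reactants):
  C–C: 2 × 339 = 678
  C–H: 10 × 429 = 4290
  C–O: 2 × 350 = 700
  O–H: 2 × 450 = 900
  O=O: 1 × 508 = 508
  Σ(broken) = 7076 kJ
Bonds formed (products):
  C–C: 2 × 339 = 678
  C–H: 8 × 429 = 3432
  C=O: 2 × 777 = 1554
  O–H: 4 × 450 = 1800
  Σ(formed) = 7464 kJ
ΔH = Σ(broken) − Σ(formed) = 7076 − 7464 = −388 kJ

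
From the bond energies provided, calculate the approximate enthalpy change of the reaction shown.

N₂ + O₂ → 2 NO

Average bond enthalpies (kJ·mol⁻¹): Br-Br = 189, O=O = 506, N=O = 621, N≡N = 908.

ΔH ≈ +172 kJ

Bonds broken (reactants):
  N≡N: 1 × 908 = 908
  O=O: 1 × 506 = 506
  Σ(broken) = 1414 kJ
Bonds formed (products):
  N=O: 2 × 621 = 1242
  Σ(formed) = 1242 kJ
ΔH = Σ(broken) − Σ(formed) = 1414 − 1242 = +172 kJ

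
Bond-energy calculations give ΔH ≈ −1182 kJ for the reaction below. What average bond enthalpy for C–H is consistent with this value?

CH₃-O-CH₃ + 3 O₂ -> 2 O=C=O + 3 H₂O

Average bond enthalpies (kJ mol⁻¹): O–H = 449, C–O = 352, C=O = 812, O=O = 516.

Let D be the C–H bond energy.
Σ(broken) = 6×D + 2×352 + 3×516 = 2252 + 6D
Σ(formed) = 4×812 + 6×449 = 5942
ΔH = Σ(broken) − Σ(formed) = (2252 + 6D) − (5942) = −3690 + 6D
Setting this equal to −1182 kJ gives 6D = 2508, so D = 418 kJ/mol.

D(C–H) ≈ 418 kJ/mol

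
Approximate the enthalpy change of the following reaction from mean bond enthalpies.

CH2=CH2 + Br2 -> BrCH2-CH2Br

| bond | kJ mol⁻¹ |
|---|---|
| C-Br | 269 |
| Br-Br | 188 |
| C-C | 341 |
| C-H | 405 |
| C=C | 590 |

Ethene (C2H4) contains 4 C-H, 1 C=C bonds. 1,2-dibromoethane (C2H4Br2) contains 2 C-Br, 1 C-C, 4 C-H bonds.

ΔH ≈ −101 kJ

Bonds broken (reactants):
  Br-Br: 1 × 188 = 188
  C-H: 4 × 405 = 1620
  C=C: 1 × 590 = 590
  Σ(broken) = 2398 kJ
Bonds formed (products):
  C-Br: 2 × 269 = 538
  C-C: 1 × 341 = 341
  C-H: 4 × 405 = 1620
  Σ(formed) = 2499 kJ
ΔH = Σ(broken) − Σ(formed) = 2398 − 2499 = −101 kJ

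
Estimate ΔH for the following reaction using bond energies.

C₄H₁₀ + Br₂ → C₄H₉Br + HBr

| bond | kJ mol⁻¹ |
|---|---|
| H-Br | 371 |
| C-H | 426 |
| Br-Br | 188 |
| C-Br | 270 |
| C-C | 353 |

ΔH ≈ −27 kJ

Bonds broken (reactants):
  Br-Br: 1 × 188 = 188
  C-C: 3 × 353 = 1059
  C-H: 10 × 426 = 4260
  Σ(broken) = 5507 kJ
Bonds formed (products):
  C-Br: 1 × 270 = 270
  C-C: 3 × 353 = 1059
  C-H: 9 × 426 = 3834
  H-Br: 1 × 371 = 371
  Σ(formed) = 5534 kJ
ΔH = Σ(broken) − Σ(formed) = 5507 − 5534 = −27 kJ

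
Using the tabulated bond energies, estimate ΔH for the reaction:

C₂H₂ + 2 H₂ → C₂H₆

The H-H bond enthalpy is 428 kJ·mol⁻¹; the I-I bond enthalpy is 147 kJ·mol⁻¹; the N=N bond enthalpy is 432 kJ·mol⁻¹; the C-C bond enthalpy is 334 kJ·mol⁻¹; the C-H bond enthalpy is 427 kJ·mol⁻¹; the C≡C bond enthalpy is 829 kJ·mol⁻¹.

ΔH ≈ −357 kJ

Bonds broken (reactants):
  C≡C: 1 × 829 = 829
  C-H: 2 × 427 = 854
  H-H: 2 × 428 = 856
  Σ(broken) = 2539 kJ
Bonds formed (products):
  C-C: 1 × 334 = 334
  C-H: 6 × 427 = 2562
  Σ(formed) = 2896 kJ
ΔH = Σ(broken) − Σ(formed) = 2539 − 2896 = −357 kJ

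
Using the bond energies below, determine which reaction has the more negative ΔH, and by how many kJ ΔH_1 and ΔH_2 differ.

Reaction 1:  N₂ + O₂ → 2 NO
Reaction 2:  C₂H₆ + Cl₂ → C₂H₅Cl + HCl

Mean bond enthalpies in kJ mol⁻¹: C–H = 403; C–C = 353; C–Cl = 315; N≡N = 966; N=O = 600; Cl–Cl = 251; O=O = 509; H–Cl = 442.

Reaction 1:
  Bonds broken (reactants):
    N≡N: 1 × 966 = 966
    O=O: 1 × 509 = 509
    Σ(broken) = 1475 kJ
  Bonds formed (products):
    N=O: 2 × 600 = 1200
    Σ(formed) = 1200 kJ
  ΔH_1 = 1475 − 1200 = +275 kJ
Reaction 2:
  Bonds broken (reactants):
    C–C: 1 × 353 = 353
    C–H: 6 × 403 = 2418
    Cl–Cl: 1 × 251 = 251
    Σ(broken) = 3022 kJ
  Bonds formed (products):
    C–C: 1 × 353 = 353
    C–Cl: 1 × 315 = 315
    C–H: 5 × 403 = 2015
    H–Cl: 1 × 442 = 442
    Σ(formed) = 3125 kJ
  ΔH_2 = 3022 − 3125 = −103 kJ
ΔH_1 − ΔH_2 = +378 kJ, so reaction 2 has the more negative ΔH; |ΔH_1 − ΔH_2| = 378 kJ.

Reaction 2, by 378 kJ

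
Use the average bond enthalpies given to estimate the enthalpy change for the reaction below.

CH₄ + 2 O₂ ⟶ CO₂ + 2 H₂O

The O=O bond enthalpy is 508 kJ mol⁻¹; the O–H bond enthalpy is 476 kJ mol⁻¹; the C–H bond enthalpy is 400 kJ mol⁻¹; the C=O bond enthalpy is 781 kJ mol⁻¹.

Bonds broken (reactants):
  C–H: 4 × 400 = 1600
  O=O: 2 × 508 = 1016
  Σ(broken) = 2616 kJ
Bonds formed (products):
  C=O: 2 × 781 = 1562
  O–H: 4 × 476 = 1904
  Σ(formed) = 3466 kJ
ΔH = Σ(broken) − Σ(formed) = 2616 − 3466 = −850 kJ

ΔH ≈ −850 kJ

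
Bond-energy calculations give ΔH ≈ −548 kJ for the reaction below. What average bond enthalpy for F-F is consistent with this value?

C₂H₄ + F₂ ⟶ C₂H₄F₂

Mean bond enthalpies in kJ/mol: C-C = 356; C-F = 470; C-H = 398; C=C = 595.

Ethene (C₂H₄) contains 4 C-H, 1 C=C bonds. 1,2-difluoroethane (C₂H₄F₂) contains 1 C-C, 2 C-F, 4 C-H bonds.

Let D be the F-F bond energy.
Σ(broken) = 4×398 + 1×595 + 1×D = 2187 + D
Σ(formed) = 1×356 + 2×470 + 4×398 = 2888
ΔH = Σ(broken) − Σ(formed) = (2187 + D) − (2888) = −701 + D
Setting this equal to −548 kJ gives D = 153 kJ/mol.

D(F-F) ≈ 153 kJ/mol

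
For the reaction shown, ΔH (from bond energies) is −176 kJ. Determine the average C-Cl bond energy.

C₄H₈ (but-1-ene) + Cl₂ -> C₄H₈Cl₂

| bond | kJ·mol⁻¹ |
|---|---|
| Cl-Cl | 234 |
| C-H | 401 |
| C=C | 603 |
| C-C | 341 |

D(C-Cl) ≈ 336 kJ/mol

Let D be the C-Cl bond energy.
Σ(broken) = 2×341 + 8×401 + 1×603 + 1×234 = 4727
Σ(formed) = 3×341 + 2×D + 8×401 = 4231 + 2D
ΔH = Σ(broken) − Σ(formed) = (4727) − (4231 + 2D) = +496 − 2D
Setting this equal to −176 kJ gives 2D = 672, so D = 336 kJ/mol.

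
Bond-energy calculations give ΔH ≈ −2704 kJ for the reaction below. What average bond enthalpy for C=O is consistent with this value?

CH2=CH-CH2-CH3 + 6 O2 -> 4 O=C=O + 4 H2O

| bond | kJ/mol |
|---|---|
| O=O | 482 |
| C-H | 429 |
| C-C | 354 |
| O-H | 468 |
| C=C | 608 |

D(C=O) ≈ 825 kJ/mol

Let D be the C=O bond energy.
Σ(broken) = 2×354 + 8×429 + 1×608 + 6×482 = 7640
Σ(formed) = 8×D + 8×468 = 3744 + 8D
ΔH = Σ(broken) − Σ(formed) = (7640) − (3744 + 8D) = +3896 − 8D
Setting this equal to −2704 kJ gives 8D = 6600, so D = 825 kJ/mol.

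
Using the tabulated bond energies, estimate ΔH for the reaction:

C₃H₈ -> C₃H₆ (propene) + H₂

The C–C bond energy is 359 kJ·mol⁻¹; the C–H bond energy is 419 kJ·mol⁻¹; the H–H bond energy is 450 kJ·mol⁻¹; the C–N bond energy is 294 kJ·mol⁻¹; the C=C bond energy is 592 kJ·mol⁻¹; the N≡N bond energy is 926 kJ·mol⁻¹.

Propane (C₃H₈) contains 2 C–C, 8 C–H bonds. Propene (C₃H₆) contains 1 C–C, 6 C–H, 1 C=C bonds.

ΔH ≈ +155 kJ

Bonds broken (reactants):
  C–C: 2 × 359 = 718
  C–H: 8 × 419 = 3352
  Σ(broken) = 4070 kJ
Bonds formed (products):
  C–C: 1 × 359 = 359
  C–H: 6 × 419 = 2514
  C=C: 1 × 592 = 592
  H–H: 1 × 450 = 450
  Σ(formed) = 3915 kJ
ΔH = Σ(broken) − Σ(formed) = 4070 − 3915 = +155 kJ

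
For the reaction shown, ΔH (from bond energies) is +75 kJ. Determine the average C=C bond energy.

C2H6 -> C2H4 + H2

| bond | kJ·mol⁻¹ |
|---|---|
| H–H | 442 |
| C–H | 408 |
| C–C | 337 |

Let D be the C=C bond energy.
Σ(broken) = 1×337 + 6×408 = 2785
Σ(formed) = 4×408 + 1×D + 1×442 = 2074 + D
ΔH = Σ(broken) − Σ(formed) = (2785) − (2074 + D) = +711 − D
Setting this equal to +75 kJ gives D = 636 kJ/mol.

D(C=C) ≈ 636 kJ/mol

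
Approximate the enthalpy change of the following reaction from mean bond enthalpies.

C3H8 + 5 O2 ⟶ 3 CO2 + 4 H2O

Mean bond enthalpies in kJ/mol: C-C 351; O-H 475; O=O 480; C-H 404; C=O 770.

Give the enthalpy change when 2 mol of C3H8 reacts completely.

ΔH = −4172 kJ

Bonds broken (reactants):
  C-C: 2 × 351 = 702
  C-H: 8 × 404 = 3232
  O=O: 5 × 480 = 2400
  Σ(broken) = 6334 kJ
Bonds formed (products):
  C=O: 6 × 770 = 4620
  O-H: 8 × 475 = 3800
  Σ(formed) = 8420 kJ
ΔH = Σ(broken) − Σ(formed) = 6334 − 8420 = −2086 kJ
For 2× the reaction as written: 2 × (−2086) = −4172 kJ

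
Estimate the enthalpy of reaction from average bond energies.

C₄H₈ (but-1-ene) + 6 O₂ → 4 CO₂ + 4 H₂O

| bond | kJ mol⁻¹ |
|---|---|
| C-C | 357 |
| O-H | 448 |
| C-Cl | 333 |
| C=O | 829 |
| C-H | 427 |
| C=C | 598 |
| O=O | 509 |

ΔH ≈ −2434 kJ

Bonds broken (reactants):
  C-C: 2 × 357 = 714
  C-H: 8 × 427 = 3416
  C=C: 1 × 598 = 598
  O=O: 6 × 509 = 3054
  Σ(broken) = 7782 kJ
Bonds formed (products):
  C=O: 8 × 829 = 6632
  O-H: 8 × 448 = 3584
  Σ(formed) = 10216 kJ
ΔH = Σ(broken) − Σ(formed) = 7782 − 10216 = −2434 kJ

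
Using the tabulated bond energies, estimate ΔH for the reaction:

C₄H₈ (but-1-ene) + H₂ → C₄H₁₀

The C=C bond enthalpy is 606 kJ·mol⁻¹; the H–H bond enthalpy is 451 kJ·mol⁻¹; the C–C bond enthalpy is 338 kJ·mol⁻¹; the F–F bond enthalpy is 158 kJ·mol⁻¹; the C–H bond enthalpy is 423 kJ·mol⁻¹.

ΔH ≈ −127 kJ

Bonds broken (reactants):
  C–C: 2 × 338 = 676
  C–H: 8 × 423 = 3384
  C=C: 1 × 606 = 606
  H–H: 1 × 451 = 451
  Σ(broken) = 5117 kJ
Bonds formed (products):
  C–C: 3 × 338 = 1014
  C–H: 10 × 423 = 4230
  Σ(formed) = 5244 kJ
ΔH = Σ(broken) − Σ(formed) = 5117 − 5244 = −127 kJ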